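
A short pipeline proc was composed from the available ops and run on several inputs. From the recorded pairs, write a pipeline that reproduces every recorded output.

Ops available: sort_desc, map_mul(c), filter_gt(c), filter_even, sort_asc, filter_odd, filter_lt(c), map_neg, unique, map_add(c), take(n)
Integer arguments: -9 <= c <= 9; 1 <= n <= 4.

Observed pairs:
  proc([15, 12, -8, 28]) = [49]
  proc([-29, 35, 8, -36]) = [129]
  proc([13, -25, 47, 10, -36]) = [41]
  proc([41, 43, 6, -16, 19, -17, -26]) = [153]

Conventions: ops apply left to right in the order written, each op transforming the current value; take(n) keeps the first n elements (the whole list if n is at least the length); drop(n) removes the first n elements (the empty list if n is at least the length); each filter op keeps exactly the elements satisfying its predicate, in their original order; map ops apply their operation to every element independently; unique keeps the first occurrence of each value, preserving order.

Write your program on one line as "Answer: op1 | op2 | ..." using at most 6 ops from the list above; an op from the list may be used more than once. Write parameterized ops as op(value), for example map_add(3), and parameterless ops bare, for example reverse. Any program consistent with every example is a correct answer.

filter_gt(3) | map_mul(4) | map_add(-8) | take(1) | map_add(-3)

Check, running the answer program on each example:
  [15, 12, -8, 28] -> [15, 12, 28] -> [60, 48, 112] -> [52, 40, 104] -> [52] -> [49]
  [-29, 35, 8, -36] -> [35, 8] -> [140, 32] -> [132, 24] -> [132] -> [129]
  [13, -25, 47, 10, -36] -> [13, 47, 10] -> [52, 188, 40] -> [44, 180, 32] -> [44] -> [41]
  [41, 43, 6, -16, 19, -17, -26] -> [41, 43, 6, 19] -> [164, 172, 24, 76] -> [156, 164, 16, 68] -> [156] -> [153]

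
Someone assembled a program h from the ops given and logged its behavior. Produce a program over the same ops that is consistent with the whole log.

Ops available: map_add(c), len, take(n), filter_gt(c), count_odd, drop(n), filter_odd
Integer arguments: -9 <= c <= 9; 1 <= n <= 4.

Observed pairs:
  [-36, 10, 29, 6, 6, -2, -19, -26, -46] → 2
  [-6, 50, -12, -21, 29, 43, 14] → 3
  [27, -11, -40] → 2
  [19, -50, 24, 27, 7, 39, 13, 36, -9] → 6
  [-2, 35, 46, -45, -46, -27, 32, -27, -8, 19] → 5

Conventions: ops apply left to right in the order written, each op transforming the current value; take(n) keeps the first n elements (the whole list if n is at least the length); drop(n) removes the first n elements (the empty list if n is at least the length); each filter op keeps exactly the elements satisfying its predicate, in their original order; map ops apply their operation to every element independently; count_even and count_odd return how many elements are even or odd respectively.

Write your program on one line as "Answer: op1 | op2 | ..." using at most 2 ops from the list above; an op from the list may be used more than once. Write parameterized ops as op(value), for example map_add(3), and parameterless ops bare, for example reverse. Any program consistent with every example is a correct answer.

filter_odd | len

Check, running the answer program on each example:
  [-36, 10, 29, 6, 6, -2, -19, -26, -46] -> [29, -19] -> 2
  [-6, 50, -12, -21, 29, 43, 14] -> [-21, 29, 43] -> 3
  [27, -11, -40] -> [27, -11] -> 2
  [19, -50, 24, 27, 7, 39, 13, 36, -9] -> [19, 27, 7, 39, 13, -9] -> 6
  [-2, 35, 46, -45, -46, -27, 32, -27, -8, 19] -> [35, -45, -27, -27, 19] -> 5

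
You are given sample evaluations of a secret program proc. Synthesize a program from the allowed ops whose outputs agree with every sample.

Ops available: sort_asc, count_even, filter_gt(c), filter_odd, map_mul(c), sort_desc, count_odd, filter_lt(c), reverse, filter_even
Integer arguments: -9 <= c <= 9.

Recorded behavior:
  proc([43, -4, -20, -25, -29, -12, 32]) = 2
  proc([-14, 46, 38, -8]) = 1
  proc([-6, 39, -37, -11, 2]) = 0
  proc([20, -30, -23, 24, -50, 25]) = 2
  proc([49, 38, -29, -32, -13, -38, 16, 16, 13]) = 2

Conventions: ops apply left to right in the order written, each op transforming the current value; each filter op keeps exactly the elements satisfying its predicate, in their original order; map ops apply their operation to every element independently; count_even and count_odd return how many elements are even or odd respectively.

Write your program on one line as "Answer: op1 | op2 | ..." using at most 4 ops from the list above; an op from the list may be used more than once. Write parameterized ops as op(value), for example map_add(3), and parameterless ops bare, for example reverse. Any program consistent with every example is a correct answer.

filter_lt(-8) | sort_desc | count_even

Check, running the answer program on each example:
  [43, -4, -20, -25, -29, -12, 32] -> [-20, -25, -29, -12] -> [-12, -20, -25, -29] -> 2
  [-14, 46, 38, -8] -> [-14] -> [-14] -> 1
  [-6, 39, -37, -11, 2] -> [-37, -11] -> [-11, -37] -> 0
  [20, -30, -23, 24, -50, 25] -> [-30, -23, -50] -> [-23, -30, -50] -> 2
  [49, 38, -29, -32, -13, -38, 16, 16, 13] -> [-29, -32, -13, -38] -> [-13, -29, -32, -38] -> 2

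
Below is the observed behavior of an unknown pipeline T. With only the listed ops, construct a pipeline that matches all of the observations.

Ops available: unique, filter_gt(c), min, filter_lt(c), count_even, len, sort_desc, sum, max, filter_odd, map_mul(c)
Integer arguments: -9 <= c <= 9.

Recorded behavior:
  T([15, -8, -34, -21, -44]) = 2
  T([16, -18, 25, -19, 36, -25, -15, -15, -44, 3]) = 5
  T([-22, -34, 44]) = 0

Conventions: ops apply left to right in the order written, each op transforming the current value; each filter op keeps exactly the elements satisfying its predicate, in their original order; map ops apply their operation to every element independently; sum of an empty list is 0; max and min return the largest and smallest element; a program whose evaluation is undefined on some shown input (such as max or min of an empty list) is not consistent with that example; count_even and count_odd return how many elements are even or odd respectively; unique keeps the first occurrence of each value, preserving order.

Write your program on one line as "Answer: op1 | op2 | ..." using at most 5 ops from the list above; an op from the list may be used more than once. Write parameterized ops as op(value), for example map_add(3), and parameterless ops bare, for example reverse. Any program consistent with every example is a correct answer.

filter_odd | map_mul(-6) | unique | sort_desc | len

Check, running the answer program on each example:
  [15, -8, -34, -21, -44] -> [15, -21] -> [-90, 126] -> [-90, 126] -> [126, -90] -> 2
  [16, -18, 25, -19, 36, -25, -15, -15, -44, 3] -> [25, -19, -25, -15, -15, 3] -> [-150, 114, 150, 90, 90, -18] -> [-150, 114, 150, 90, -18] -> [150, 114, 90, -18, -150] -> 5
  [-22, -34, 44] -> [] -> [] -> [] -> [] -> 0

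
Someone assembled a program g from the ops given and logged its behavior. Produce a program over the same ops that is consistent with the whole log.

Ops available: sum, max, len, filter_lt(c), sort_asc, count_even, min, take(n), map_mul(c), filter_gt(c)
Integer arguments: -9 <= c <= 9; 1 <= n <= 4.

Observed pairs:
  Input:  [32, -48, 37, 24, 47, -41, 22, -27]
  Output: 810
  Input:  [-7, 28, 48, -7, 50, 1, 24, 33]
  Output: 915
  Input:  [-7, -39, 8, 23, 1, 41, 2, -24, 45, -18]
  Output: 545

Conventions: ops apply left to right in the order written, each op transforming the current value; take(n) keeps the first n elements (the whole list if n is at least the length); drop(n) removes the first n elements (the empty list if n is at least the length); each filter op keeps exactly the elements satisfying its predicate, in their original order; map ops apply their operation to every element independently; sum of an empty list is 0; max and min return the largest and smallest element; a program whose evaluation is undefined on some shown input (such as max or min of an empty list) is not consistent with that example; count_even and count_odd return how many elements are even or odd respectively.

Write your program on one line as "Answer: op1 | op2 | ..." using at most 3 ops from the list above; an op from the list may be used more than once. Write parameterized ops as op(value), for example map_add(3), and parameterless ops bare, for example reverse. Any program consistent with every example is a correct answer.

filter_gt(8) | map_mul(5) | sum

Check, running the answer program on each example:
  [32, -48, 37, 24, 47, -41, 22, -27] -> [32, 37, 24, 47, 22] -> [160, 185, 120, 235, 110] -> 810
  [-7, 28, 48, -7, 50, 1, 24, 33] -> [28, 48, 50, 24, 33] -> [140, 240, 250, 120, 165] -> 915
  [-7, -39, 8, 23, 1, 41, 2, -24, 45, -18] -> [23, 41, 45] -> [115, 205, 225] -> 545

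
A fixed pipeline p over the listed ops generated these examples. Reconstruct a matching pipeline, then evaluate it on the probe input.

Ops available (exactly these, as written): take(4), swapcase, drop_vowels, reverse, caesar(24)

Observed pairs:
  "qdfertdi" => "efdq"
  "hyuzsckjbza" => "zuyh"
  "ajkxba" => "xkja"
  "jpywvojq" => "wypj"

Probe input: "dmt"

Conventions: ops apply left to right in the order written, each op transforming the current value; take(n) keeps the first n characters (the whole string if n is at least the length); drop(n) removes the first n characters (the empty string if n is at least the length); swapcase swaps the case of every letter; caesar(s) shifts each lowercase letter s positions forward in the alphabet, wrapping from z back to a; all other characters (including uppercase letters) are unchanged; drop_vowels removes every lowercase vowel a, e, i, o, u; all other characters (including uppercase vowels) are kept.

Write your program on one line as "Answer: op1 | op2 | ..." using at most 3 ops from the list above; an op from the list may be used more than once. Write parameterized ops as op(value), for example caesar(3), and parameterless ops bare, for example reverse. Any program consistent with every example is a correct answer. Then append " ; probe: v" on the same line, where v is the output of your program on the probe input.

take(4) | reverse ; probe: "tmd"

Check, running the answer program on each example:
  "qdfertdi" -> "qdfe" -> "efdq"
  "hyuzsckjbza" -> "hyuz" -> "zuyh"
  "ajkxba" -> "ajkx" -> "xkja"
  "jpywvojq" -> "jpyw" -> "wypj"
  probe: "dmt" -> "dmt" -> "tmd"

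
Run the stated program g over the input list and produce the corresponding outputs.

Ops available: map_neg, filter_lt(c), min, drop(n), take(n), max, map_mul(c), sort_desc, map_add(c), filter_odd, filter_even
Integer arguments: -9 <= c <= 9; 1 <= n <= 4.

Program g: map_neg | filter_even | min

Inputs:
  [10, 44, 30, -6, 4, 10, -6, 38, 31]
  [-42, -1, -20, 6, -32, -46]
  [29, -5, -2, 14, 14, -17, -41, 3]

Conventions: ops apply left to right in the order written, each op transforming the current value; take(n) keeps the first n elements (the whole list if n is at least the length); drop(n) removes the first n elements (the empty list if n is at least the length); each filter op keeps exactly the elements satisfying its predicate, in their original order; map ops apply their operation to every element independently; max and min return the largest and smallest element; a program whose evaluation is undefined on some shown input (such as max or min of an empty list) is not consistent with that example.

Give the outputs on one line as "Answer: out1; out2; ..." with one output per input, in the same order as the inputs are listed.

-44; -6; -14

Execution, op by op:
  [10, 44, 30, -6, 4, 10, -6, 38, 31] -> [-10, -44, -30, 6, -4, -10, 6, -38, -31] -> [-10, -44, -30, 6, -4, -10, 6, -38] -> -44
  [-42, -1, -20, 6, -32, -46] -> [42, 1, 20, -6, 32, 46] -> [42, 20, -6, 32, 46] -> -6
  [29, -5, -2, 14, 14, -17, -41, 3] -> [-29, 5, 2, -14, -14, 17, 41, -3] -> [2, -14, -14] -> -14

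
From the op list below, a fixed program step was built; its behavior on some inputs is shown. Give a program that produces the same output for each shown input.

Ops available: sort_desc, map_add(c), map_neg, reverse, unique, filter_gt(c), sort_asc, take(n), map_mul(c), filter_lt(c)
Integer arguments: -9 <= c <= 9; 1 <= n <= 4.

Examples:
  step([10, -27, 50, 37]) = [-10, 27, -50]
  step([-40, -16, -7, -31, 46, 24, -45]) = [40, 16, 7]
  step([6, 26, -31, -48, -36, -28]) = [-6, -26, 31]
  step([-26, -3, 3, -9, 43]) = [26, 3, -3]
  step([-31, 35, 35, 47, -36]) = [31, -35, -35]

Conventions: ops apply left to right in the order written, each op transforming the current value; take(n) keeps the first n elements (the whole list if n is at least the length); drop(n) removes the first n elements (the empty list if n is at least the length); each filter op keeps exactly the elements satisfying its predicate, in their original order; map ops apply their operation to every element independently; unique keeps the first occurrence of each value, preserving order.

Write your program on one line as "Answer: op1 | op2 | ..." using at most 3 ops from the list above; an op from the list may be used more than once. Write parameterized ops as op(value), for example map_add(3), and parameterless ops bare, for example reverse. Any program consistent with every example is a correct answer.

map_neg | take(3)

Check, running the answer program on each example:
  [10, -27, 50, 37] -> [-10, 27, -50, -37] -> [-10, 27, -50]
  [-40, -16, -7, -31, 46, 24, -45] -> [40, 16, 7, 31, -46, -24, 45] -> [40, 16, 7]
  [6, 26, -31, -48, -36, -28] -> [-6, -26, 31, 48, 36, 28] -> [-6, -26, 31]
  [-26, -3, 3, -9, 43] -> [26, 3, -3, 9, -43] -> [26, 3, -3]
  [-31, 35, 35, 47, -36] -> [31, -35, -35, -47, 36] -> [31, -35, -35]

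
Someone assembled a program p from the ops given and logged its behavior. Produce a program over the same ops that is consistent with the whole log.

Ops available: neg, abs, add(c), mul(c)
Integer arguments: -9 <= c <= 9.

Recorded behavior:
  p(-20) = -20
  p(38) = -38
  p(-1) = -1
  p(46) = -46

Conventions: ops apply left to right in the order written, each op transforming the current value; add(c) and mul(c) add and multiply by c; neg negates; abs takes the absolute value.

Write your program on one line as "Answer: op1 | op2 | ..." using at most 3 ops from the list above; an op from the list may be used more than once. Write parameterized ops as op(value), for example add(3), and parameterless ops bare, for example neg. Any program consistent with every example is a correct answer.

abs | mul(-1)

Check, running the answer program on each example:
  -20 -> 20 -> -20
  38 -> 38 -> -38
  -1 -> 1 -> -1
  46 -> 46 -> -46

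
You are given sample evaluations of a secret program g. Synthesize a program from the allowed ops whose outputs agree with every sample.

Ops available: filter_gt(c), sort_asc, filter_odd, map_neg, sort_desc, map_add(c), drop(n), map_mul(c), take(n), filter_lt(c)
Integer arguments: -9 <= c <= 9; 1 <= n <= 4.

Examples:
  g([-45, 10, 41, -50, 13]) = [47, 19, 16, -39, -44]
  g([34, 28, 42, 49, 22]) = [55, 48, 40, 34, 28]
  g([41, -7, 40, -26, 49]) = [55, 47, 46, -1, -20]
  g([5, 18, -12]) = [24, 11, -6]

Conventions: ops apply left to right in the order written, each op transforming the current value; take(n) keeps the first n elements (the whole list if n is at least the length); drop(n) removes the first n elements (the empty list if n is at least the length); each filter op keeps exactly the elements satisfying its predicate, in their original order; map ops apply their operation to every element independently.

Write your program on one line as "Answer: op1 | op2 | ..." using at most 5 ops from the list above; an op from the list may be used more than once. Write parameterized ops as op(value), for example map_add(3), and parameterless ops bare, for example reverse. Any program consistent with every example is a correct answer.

map_neg | sort_asc | map_add(-6) | map_neg

Check, running the answer program on each example:
  [-45, 10, 41, -50, 13] -> [45, -10, -41, 50, -13] -> [-41, -13, -10, 45, 50] -> [-47, -19, -16, 39, 44] -> [47, 19, 16, -39, -44]
  [34, 28, 42, 49, 22] -> [-34, -28, -42, -49, -22] -> [-49, -42, -34, -28, -22] -> [-55, -48, -40, -34, -28] -> [55, 48, 40, 34, 28]
  [41, -7, 40, -26, 49] -> [-41, 7, -40, 26, -49] -> [-49, -41, -40, 7, 26] -> [-55, -47, -46, 1, 20] -> [55, 47, 46, -1, -20]
  [5, 18, -12] -> [-5, -18, 12] -> [-18, -5, 12] -> [-24, -11, 6] -> [24, 11, -6]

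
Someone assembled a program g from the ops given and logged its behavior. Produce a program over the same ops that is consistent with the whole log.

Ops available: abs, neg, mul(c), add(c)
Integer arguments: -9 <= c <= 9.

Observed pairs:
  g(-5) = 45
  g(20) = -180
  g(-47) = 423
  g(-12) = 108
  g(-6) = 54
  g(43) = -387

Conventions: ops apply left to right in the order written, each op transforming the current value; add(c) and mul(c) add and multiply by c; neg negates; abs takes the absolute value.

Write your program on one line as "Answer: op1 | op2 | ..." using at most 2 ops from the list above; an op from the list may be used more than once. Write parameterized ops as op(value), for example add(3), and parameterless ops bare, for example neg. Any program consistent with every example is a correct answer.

mul(9) | neg

Check, running the answer program on each example:
  -5 -> -45 -> 45
  20 -> 180 -> -180
  -47 -> -423 -> 423
  -12 -> -108 -> 108
  -6 -> -54 -> 54
  43 -> 387 -> -387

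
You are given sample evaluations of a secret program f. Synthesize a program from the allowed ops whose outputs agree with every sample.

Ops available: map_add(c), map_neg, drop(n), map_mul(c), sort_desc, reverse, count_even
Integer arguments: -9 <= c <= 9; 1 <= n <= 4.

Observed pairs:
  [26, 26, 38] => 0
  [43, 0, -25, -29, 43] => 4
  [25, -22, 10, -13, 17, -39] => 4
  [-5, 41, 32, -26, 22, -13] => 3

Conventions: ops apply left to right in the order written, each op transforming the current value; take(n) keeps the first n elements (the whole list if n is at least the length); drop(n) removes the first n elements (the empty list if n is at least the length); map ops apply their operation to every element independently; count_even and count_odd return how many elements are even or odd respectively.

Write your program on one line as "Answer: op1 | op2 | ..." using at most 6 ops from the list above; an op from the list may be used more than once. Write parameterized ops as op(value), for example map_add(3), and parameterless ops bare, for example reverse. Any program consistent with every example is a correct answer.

sort_desc | map_neg | map_add(-3) | map_add(6) | reverse | count_even

Check, running the answer program on each example:
  [26, 26, 38] -> [38, 26, 26] -> [-38, -26, -26] -> [-41, -29, -29] -> [-35, -23, -23] -> [-23, -23, -35] -> 0
  [43, 0, -25, -29, 43] -> [43, 43, 0, -25, -29] -> [-43, -43, 0, 25, 29] -> [-46, -46, -3, 22, 26] -> [-40, -40, 3, 28, 32] -> [32, 28, 3, -40, -40] -> 4
  [25, -22, 10, -13, 17, -39] -> [25, 17, 10, -13, -22, -39] -> [-25, -17, -10, 13, 22, 39] -> [-28, -20, -13, 10, 19, 36] -> [-22, -14, -7, 16, 25, 42] -> [42, 25, 16, -7, -14, -22] -> 4
  [-5, 41, 32, -26, 22, -13] -> [41, 32, 22, -5, -13, -26] -> [-41, -32, -22, 5, 13, 26] -> [-44, -35, -25, 2, 10, 23] -> [-38, -29, -19, 8, 16, 29] -> [29, 16, 8, -19, -29, -38] -> 3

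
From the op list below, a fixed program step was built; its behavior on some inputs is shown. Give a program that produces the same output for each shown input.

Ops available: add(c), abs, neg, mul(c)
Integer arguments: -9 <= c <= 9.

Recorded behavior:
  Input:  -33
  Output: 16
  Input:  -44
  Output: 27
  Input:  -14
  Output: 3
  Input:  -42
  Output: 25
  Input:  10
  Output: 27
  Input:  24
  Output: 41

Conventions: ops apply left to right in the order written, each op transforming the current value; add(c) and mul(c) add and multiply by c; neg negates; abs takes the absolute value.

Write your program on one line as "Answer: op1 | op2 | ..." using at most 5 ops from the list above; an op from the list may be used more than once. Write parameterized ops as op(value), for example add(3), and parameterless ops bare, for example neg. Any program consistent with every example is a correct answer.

neg | add(-8) | add(-9) | neg | abs

Check, running the answer program on each example:
  -33 -> 33 -> 25 -> 16 -> -16 -> 16
  -44 -> 44 -> 36 -> 27 -> -27 -> 27
  -14 -> 14 -> 6 -> -3 -> 3 -> 3
  -42 -> 42 -> 34 -> 25 -> -25 -> 25
  10 -> -10 -> -18 -> -27 -> 27 -> 27
  24 -> -24 -> -32 -> -41 -> 41 -> 41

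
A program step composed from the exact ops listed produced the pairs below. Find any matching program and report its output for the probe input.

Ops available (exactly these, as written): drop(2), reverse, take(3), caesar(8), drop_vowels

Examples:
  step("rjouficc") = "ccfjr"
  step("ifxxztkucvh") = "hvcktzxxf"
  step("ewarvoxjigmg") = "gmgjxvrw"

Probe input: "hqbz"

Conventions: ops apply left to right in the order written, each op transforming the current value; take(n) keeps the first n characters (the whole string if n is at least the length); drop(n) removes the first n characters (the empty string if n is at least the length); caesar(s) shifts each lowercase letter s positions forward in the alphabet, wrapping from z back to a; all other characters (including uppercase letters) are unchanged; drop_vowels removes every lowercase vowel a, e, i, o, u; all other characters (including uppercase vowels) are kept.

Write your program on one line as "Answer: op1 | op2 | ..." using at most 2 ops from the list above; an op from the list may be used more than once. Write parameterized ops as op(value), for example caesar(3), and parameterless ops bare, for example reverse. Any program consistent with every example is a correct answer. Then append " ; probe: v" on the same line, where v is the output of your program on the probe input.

drop_vowels | reverse ; probe: "zbqh"

Check, running the answer program on each example:
  "rjouficc" -> "rjfcc" -> "ccfjr"
  "ifxxztkucvh" -> "fxxztkcvh" -> "hvcktzxxf"
  "ewarvoxjigmg" -> "wrvxjgmg" -> "gmgjxvrw"
  probe: "hqbz" -> "hqbz" -> "zbqh"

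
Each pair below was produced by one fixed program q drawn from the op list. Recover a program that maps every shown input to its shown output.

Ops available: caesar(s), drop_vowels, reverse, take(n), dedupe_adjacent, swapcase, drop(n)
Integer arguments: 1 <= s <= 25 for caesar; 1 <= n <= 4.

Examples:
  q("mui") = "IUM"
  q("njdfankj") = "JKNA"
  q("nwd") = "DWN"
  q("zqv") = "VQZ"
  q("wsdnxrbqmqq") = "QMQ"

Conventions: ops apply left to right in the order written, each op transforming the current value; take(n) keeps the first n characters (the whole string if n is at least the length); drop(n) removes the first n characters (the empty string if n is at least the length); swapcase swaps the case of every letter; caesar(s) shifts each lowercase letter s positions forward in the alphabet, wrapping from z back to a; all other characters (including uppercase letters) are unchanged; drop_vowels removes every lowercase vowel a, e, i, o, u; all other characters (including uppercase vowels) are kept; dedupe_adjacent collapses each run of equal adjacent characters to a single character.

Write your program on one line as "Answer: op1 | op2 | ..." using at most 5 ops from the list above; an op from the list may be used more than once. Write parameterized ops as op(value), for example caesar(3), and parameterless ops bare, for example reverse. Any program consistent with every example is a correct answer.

reverse | swapcase | take(4) | dedupe_adjacent

Check, running the answer program on each example:
  "mui" -> "ium" -> "IUM" -> "IUM" -> "IUM"
  "njdfankj" -> "jknafdjn" -> "JKNAFDJN" -> "JKNA" -> "JKNA"
  "nwd" -> "dwn" -> "DWN" -> "DWN" -> "DWN"
  "zqv" -> "vqz" -> "VQZ" -> "VQZ" -> "VQZ"
  "wsdnxrbqmqq" -> "qqmqbrxndsw" -> "QQMQBRXNDSW" -> "QQMQ" -> "QMQ"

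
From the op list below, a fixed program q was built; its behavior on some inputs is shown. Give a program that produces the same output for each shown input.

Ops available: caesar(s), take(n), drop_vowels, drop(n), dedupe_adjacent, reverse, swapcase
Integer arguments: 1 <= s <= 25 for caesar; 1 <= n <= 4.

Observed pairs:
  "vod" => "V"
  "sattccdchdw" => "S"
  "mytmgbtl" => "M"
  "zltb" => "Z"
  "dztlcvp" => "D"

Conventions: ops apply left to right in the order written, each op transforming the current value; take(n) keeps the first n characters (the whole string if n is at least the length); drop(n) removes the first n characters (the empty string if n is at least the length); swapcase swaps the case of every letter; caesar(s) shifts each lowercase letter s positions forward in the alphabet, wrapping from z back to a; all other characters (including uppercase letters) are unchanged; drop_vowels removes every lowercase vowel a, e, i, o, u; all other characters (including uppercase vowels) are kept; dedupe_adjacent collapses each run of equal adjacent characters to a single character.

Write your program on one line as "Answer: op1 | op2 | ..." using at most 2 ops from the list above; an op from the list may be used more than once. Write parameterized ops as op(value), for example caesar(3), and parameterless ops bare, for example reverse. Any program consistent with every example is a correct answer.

swapcase | take(1)

Check, running the answer program on each example:
  "vod" -> "VOD" -> "V"
  "sattccdchdw" -> "SATTCCDCHDW" -> "S"
  "mytmgbtl" -> "MYTMGBTL" -> "M"
  "zltb" -> "ZLTB" -> "Z"
  "dztlcvp" -> "DZTLCVP" -> "D"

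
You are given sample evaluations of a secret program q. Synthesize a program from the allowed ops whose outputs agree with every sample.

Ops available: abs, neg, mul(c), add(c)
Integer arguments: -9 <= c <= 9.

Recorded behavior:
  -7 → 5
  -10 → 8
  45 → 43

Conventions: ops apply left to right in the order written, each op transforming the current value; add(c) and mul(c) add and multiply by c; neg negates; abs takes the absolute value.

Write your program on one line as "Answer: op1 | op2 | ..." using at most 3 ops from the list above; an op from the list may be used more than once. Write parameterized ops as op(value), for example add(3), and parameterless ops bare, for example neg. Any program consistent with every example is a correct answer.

abs | add(-2)

Check, running the answer program on each example:
  -7 -> 7 -> 5
  -10 -> 10 -> 8
  45 -> 45 -> 43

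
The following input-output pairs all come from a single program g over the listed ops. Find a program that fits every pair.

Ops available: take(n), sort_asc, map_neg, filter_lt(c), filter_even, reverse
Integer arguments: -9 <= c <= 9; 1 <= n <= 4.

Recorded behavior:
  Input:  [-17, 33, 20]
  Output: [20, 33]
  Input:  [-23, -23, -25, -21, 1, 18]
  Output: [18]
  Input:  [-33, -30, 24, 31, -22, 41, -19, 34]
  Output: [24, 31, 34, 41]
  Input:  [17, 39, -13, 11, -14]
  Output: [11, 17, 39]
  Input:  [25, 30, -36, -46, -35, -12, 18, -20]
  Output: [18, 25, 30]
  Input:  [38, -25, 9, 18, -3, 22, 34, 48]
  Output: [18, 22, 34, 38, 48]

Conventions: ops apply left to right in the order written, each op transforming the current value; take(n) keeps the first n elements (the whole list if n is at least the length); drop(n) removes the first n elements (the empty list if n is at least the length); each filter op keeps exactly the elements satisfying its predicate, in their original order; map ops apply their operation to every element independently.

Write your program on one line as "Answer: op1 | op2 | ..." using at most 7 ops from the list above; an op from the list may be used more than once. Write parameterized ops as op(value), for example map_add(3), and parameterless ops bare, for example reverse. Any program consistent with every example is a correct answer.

reverse | map_neg | filter_lt(-3) | filter_lt(-9) | map_neg | sort_asc

Check, running the answer program on each example:
  [-17, 33, 20] -> [20, 33, -17] -> [-20, -33, 17] -> [-20, -33] -> [-20, -33] -> [20, 33] -> [20, 33]
  [-23, -23, -25, -21, 1, 18] -> [18, 1, -21, -25, -23, -23] -> [-18, -1, 21, 25, 23, 23] -> [-18] -> [-18] -> [18] -> [18]
  [-33, -30, 24, 31, -22, 41, -19, 34] -> [34, -19, 41, -22, 31, 24, -30, -33] -> [-34, 19, -41, 22, -31, -24, 30, 33] -> [-34, -41, -31, -24] -> [-34, -41, -31, -24] -> [34, 41, 31, 24] -> [24, 31, 34, 41]
  [17, 39, -13, 11, -14] -> [-14, 11, -13, 39, 17] -> [14, -11, 13, -39, -17] -> [-11, -39, -17] -> [-11, -39, -17] -> [11, 39, 17] -> [11, 17, 39]
  [25, 30, -36, -46, -35, -12, 18, -20] -> [-20, 18, -12, -35, -46, -36, 30, 25] -> [20, -18, 12, 35, 46, 36, -30, -25] -> [-18, -30, -25] -> [-18, -30, -25] -> [18, 30, 25] -> [18, 25, 30]
  [38, -25, 9, 18, -3, 22, 34, 48] -> [48, 34, 22, -3, 18, 9, -25, 38] -> [-48, -34, -22, 3, -18, -9, 25, -38] -> [-48, -34, -22, -18, -9, -38] -> [-48, -34, -22, -18, -38] -> [48, 34, 22, 18, 38] -> [18, 22, 34, 38, 48]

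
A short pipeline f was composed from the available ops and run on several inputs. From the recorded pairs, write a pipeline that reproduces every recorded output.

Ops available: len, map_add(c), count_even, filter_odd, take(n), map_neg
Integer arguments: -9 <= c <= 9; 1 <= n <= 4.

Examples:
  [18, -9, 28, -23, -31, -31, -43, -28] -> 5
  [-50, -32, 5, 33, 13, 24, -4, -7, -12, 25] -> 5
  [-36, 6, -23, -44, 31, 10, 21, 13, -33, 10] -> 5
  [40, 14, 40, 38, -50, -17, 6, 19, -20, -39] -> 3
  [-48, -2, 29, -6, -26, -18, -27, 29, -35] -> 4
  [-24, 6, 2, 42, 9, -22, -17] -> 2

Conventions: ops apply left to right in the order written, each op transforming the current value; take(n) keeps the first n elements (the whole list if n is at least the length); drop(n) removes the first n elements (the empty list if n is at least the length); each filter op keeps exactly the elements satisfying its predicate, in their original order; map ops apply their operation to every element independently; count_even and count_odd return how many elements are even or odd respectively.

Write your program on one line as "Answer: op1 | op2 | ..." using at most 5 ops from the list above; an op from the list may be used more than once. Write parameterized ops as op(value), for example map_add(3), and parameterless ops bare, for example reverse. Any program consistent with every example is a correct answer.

map_neg | filter_odd | map_add(5) | len

Check, running the answer program on each example:
  [18, -9, 28, -23, -31, -31, -43, -28] -> [-18, 9, -28, 23, 31, 31, 43, 28] -> [9, 23, 31, 31, 43] -> [14, 28, 36, 36, 48] -> 5
  [-50, -32, 5, 33, 13, 24, -4, -7, -12, 25] -> [50, 32, -5, -33, -13, -24, 4, 7, 12, -25] -> [-5, -33, -13, 7, -25] -> [0, -28, -8, 12, -20] -> 5
  [-36, 6, -23, -44, 31, 10, 21, 13, -33, 10] -> [36, -6, 23, 44, -31, -10, -21, -13, 33, -10] -> [23, -31, -21, -13, 33] -> [28, -26, -16, -8, 38] -> 5
  [40, 14, 40, 38, -50, -17, 6, 19, -20, -39] -> [-40, -14, -40, -38, 50, 17, -6, -19, 20, 39] -> [17, -19, 39] -> [22, -14, 44] -> 3
  [-48, -2, 29, -6, -26, -18, -27, 29, -35] -> [48, 2, -29, 6, 26, 18, 27, -29, 35] -> [-29, 27, -29, 35] -> [-24, 32, -24, 40] -> 4
  [-24, 6, 2, 42, 9, -22, -17] -> [24, -6, -2, -42, -9, 22, 17] -> [-9, 17] -> [-4, 22] -> 2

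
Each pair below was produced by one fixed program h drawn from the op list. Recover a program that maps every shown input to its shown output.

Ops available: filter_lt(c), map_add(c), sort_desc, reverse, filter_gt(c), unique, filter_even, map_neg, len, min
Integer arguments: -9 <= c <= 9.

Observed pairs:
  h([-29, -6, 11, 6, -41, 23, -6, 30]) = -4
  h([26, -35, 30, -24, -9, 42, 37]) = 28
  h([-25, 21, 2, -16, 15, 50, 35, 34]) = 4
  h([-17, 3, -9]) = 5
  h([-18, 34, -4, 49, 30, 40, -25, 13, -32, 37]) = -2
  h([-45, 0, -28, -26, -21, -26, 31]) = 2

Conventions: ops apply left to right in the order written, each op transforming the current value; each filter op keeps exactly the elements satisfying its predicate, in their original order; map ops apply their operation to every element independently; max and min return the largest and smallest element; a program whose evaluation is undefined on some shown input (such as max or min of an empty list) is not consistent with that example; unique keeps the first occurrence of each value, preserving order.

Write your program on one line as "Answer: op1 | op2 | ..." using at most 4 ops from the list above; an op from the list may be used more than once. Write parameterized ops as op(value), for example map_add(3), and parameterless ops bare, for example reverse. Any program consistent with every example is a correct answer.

sort_desc | filter_gt(-7) | map_add(2) | min

Check, running the answer program on each example:
  [-29, -6, 11, 6, -41, 23, -6, 30] -> [30, 23, 11, 6, -6, -6, -29, -41] -> [30, 23, 11, 6, -6, -6] -> [32, 25, 13, 8, -4, -4] -> -4
  [26, -35, 30, -24, -9, 42, 37] -> [42, 37, 30, 26, -9, -24, -35] -> [42, 37, 30, 26] -> [44, 39, 32, 28] -> 28
  [-25, 21, 2, -16, 15, 50, 35, 34] -> [50, 35, 34, 21, 15, 2, -16, -25] -> [50, 35, 34, 21, 15, 2] -> [52, 37, 36, 23, 17, 4] -> 4
  [-17, 3, -9] -> [3, -9, -17] -> [3] -> [5] -> 5
  [-18, 34, -4, 49, 30, 40, -25, 13, -32, 37] -> [49, 40, 37, 34, 30, 13, -4, -18, -25, -32] -> [49, 40, 37, 34, 30, 13, -4] -> [51, 42, 39, 36, 32, 15, -2] -> -2
  [-45, 0, -28, -26, -21, -26, 31] -> [31, 0, -21, -26, -26, -28, -45] -> [31, 0] -> [33, 2] -> 2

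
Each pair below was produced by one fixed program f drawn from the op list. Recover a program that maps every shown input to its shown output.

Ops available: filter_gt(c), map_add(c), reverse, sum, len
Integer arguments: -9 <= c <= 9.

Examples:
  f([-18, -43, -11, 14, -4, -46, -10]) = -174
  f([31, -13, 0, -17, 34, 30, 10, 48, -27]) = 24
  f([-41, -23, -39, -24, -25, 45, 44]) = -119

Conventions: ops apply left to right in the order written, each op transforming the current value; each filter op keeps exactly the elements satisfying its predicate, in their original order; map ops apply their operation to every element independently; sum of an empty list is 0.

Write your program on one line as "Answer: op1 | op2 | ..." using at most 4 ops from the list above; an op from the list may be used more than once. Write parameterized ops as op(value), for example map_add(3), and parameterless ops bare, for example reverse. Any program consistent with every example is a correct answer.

reverse | map_add(-8) | reverse | sum

Check, running the answer program on each example:
  [-18, -43, -11, 14, -4, -46, -10] -> [-10, -46, -4, 14, -11, -43, -18] -> [-18, -54, -12, 6, -19, -51, -26] -> [-26, -51, -19, 6, -12, -54, -18] -> -174
  [31, -13, 0, -17, 34, 30, 10, 48, -27] -> [-27, 48, 10, 30, 34, -17, 0, -13, 31] -> [-35, 40, 2, 22, 26, -25, -8, -21, 23] -> [23, -21, -8, -25, 26, 22, 2, 40, -35] -> 24
  [-41, -23, -39, -24, -25, 45, 44] -> [44, 45, -25, -24, -39, -23, -41] -> [36, 37, -33, -32, -47, -31, -49] -> [-49, -31, -47, -32, -33, 37, 36] -> -119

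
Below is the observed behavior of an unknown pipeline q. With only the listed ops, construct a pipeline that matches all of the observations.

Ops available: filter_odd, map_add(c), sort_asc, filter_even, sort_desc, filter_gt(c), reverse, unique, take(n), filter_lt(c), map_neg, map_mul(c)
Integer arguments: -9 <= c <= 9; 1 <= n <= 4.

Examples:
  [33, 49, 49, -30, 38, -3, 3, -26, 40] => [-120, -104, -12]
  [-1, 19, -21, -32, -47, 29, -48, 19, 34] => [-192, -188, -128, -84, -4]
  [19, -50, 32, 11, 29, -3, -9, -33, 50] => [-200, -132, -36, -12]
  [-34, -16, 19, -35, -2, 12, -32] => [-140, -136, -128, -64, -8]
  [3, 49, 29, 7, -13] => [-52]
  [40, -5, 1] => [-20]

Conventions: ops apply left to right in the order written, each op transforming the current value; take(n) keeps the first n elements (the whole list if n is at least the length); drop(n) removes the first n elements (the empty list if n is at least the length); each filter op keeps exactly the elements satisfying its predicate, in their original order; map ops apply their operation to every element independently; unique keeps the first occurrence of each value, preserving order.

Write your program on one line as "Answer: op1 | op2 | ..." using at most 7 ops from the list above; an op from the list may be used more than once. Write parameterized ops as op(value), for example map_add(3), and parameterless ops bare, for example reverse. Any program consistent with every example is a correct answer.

reverse | map_mul(-4) | map_neg | sort_desc | filter_lt(-2) | sort_asc

Check, running the answer program on each example:
  [33, 49, 49, -30, 38, -3, 3, -26, 40] -> [40, -26, 3, -3, 38, -30, 49, 49, 33] -> [-160, 104, -12, 12, -152, 120, -196, -196, -132] -> [160, -104, 12, -12, 152, -120, 196, 196, 132] -> [196, 196, 160, 152, 132, 12, -12, -104, -120] -> [-12, -104, -120] -> [-120, -104, -12]
  [-1, 19, -21, -32, -47, 29, -48, 19, 34] -> [34, 19, -48, 29, -47, -32, -21, 19, -1] -> [-136, -76, 192, -116, 188, 128, 84, -76, 4] -> [136, 76, -192, 116, -188, -128, -84, 76, -4] -> [136, 116, 76, 76, -4, -84, -128, -188, -192] -> [-4, -84, -128, -188, -192] -> [-192, -188, -128, -84, -4]
  [19, -50, 32, 11, 29, -3, -9, -33, 50] -> [50, -33, -9, -3, 29, 11, 32, -50, 19] -> [-200, 132, 36, 12, -116, -44, -128, 200, -76] -> [200, -132, -36, -12, 116, 44, 128, -200, 76] -> [200, 128, 116, 76, 44, -12, -36, -132, -200] -> [-12, -36, -132, -200] -> [-200, -132, -36, -12]
  [-34, -16, 19, -35, -2, 12, -32] -> [-32, 12, -2, -35, 19, -16, -34] -> [128, -48, 8, 140, -76, 64, 136] -> [-128, 48, -8, -140, 76, -64, -136] -> [76, 48, -8, -64, -128, -136, -140] -> [-8, -64, -128, -136, -140] -> [-140, -136, -128, -64, -8]
  [3, 49, 29, 7, -13] -> [-13, 7, 29, 49, 3] -> [52, -28, -116, -196, -12] -> [-52, 28, 116, 196, 12] -> [196, 116, 28, 12, -52] -> [-52] -> [-52]
  [40, -5, 1] -> [1, -5, 40] -> [-4, 20, -160] -> [4, -20, 160] -> [160, 4, -20] -> [-20] -> [-20]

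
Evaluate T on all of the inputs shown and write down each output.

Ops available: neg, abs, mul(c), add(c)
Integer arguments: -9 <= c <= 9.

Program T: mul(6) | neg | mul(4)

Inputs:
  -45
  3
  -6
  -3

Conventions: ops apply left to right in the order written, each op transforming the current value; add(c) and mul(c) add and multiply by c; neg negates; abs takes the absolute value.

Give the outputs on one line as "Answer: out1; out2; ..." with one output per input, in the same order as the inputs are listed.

1080; -72; 144; 72

Execution, op by op:
  -45 -> -270 -> 270 -> 1080
  3 -> 18 -> -18 -> -72
  -6 -> -36 -> 36 -> 144
  -3 -> -18 -> 18 -> 72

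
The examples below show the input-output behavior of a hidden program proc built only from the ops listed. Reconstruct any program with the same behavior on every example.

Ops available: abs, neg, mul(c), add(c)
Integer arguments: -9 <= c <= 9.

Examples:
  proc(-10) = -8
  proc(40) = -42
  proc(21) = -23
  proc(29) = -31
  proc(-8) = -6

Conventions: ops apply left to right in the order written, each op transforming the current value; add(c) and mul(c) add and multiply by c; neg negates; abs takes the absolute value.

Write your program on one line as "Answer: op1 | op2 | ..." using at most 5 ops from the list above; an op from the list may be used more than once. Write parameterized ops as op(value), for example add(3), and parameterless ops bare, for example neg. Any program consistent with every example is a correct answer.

add(-3) | add(5) | neg | abs | neg

Check, running the answer program on each example:
  -10 -> -13 -> -8 -> 8 -> 8 -> -8
  40 -> 37 -> 42 -> -42 -> 42 -> -42
  21 -> 18 -> 23 -> -23 -> 23 -> -23
  29 -> 26 -> 31 -> -31 -> 31 -> -31
  -8 -> -11 -> -6 -> 6 -> 6 -> -6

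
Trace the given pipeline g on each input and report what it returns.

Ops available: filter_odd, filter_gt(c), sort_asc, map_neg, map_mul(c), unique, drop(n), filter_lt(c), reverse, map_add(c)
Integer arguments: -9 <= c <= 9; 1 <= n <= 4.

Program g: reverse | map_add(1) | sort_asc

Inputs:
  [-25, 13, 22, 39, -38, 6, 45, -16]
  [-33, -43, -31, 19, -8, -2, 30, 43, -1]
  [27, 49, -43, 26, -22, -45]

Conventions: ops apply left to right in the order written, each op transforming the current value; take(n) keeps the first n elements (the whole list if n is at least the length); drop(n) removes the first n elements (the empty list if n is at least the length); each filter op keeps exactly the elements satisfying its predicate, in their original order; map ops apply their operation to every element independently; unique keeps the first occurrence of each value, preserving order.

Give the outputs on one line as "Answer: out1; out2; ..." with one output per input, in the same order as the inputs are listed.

Execution, op by op:
  [-25, 13, 22, 39, -38, 6, 45, -16] -> [-16, 45, 6, -38, 39, 22, 13, -25] -> [-15, 46, 7, -37, 40, 23, 14, -24] -> [-37, -24, -15, 7, 14, 23, 40, 46]
  [-33, -43, -31, 19, -8, -2, 30, 43, -1] -> [-1, 43, 30, -2, -8, 19, -31, -43, -33] -> [0, 44, 31, -1, -7, 20, -30, -42, -32] -> [-42, -32, -30, -7, -1, 0, 20, 31, 44]
  [27, 49, -43, 26, -22, -45] -> [-45, -22, 26, -43, 49, 27] -> [-44, -21, 27, -42, 50, 28] -> [-44, -42, -21, 27, 28, 50]

[-37, -24, -15, 7, 14, 23, 40, 46]; [-42, -32, -30, -7, -1, 0, 20, 31, 44]; [-44, -42, -21, 27, 28, 50]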